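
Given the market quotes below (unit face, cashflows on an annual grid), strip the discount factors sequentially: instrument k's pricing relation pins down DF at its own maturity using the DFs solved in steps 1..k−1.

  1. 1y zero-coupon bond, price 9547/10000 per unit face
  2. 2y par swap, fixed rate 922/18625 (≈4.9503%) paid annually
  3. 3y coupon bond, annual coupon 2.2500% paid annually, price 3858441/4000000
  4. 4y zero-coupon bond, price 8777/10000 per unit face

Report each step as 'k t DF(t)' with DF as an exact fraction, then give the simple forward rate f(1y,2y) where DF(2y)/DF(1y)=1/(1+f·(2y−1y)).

step 1 [1y] zero: DF = P = 9547/10000 ≈ 0.954700
step 2 [2y] swap r/1=922/18625: DF=(1 − 922/18625·(0.954700))/(1+922/18625) = 4539/5000 ≈ 0.907800
step 3 [3y] bond c/1=9/400: DF=(3858441/4000000 − 9/400·(0.954700+0.907800))/(1+9/400) = 564/625 ≈ 0.902400
step 4 [4y] zero: DF = P = 8777/10000 ≈ 0.877700

1 1 9547/10000
2 2 4539/5000
3 3 564/625
4 4 8777/10000
f(1y,2y) = ((9547/10000)/(4539/5000) − 1)/(1) = 469/9078 ≈ 5.1663%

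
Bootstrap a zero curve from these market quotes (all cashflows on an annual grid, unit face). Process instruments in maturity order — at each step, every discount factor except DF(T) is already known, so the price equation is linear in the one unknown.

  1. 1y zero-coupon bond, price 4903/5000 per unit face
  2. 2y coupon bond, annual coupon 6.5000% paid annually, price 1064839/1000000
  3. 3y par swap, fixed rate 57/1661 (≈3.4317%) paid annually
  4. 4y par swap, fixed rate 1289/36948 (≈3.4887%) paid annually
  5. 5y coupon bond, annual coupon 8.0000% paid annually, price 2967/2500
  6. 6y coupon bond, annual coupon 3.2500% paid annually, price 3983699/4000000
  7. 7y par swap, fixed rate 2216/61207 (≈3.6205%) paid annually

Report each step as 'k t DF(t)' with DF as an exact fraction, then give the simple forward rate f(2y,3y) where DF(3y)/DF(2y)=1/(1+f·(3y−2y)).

step 1 [1y] zero: DF = P = 4903/5000 ≈ 0.980600
step 2 [2y] bond c/1=13/200: DF=(1064839/1000000 − 13/200·(0.980600))/(1+13/200) = 47/50 ≈ 0.940000
step 3 [3y] swap r/1=57/1661: DF=(1 − 57/1661·(0.980600+0.940000))/(1+57/1661) = 9031/10000 ≈ 0.903100
step 4 [4y] swap r/1=1289/36948: DF=(1 − 1289/36948·(0.980600+0.940000+0.903100))/(1+1289/36948) = 8711/10000 ≈ 0.871100
step 5 [5y] bond c/1=2/25: DF=(2967/2500 − 2/25·(0.980600+0.940000+0.903100+0.871100))/(1+2/25) = 2063/2500 ≈ 0.825200
step 6 [6y] bond c/1=13/400: DF=(3983699/4000000 − 13/400·(0.980600+0.940000+0.903100+0.871100+0.825200))/(1+13/400) = 8223/10000 ≈ 0.822300
step 7 [7y] swap r/1=2216/61207: DF=(1 − 2216/61207·(0.980600+0.940000+0.903100+0.871100+0.825200+0.822300))/(1+2216/61207) = 973/1250 ≈ 0.778400

1 1 4903/5000
2 2 47/50
3 3 9031/10000
4 4 8711/10000
5 5 2063/2500
6 6 8223/10000
7 7 973/1250
f(2y,3y) = ((47/50)/(9031/10000) − 1)/(1) = 369/9031 ≈ 4.0859%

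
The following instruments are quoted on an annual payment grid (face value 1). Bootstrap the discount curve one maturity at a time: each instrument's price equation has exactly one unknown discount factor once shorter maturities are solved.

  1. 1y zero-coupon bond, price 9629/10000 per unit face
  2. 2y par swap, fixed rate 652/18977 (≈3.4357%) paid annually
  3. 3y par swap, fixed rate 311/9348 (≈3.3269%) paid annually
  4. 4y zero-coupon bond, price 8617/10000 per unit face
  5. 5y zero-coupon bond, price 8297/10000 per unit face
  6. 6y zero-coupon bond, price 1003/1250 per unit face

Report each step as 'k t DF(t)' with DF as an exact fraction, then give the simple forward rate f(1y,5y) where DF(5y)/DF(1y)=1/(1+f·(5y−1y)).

step 1 [1y] zero: DF = P = 9629/10000 ≈ 0.962900
step 2 [2y] swap r/1=652/18977: DF=(1 − 652/18977·(0.962900))/(1+652/18977) = 2337/2500 ≈ 0.934800
step 3 [3y] swap r/1=311/9348: DF=(1 − 311/9348·(0.962900+0.934800))/(1+311/9348) = 9067/10000 ≈ 0.906700
step 4 [4y] zero: DF = P = 8617/10000 ≈ 0.861700
step 5 [5y] zero: DF = P = 8297/10000 ≈ 0.829700
step 6 [6y] zero: DF = P = 1003/1250 ≈ 0.802400

1 1 9629/10000
2 2 2337/2500
3 3 9067/10000
4 4 8617/10000
5 5 8297/10000
6 6 1003/1250
f(1y,5y) = ((9629/10000)/(8297/10000) − 1)/(4) = 333/8297 ≈ 4.0135%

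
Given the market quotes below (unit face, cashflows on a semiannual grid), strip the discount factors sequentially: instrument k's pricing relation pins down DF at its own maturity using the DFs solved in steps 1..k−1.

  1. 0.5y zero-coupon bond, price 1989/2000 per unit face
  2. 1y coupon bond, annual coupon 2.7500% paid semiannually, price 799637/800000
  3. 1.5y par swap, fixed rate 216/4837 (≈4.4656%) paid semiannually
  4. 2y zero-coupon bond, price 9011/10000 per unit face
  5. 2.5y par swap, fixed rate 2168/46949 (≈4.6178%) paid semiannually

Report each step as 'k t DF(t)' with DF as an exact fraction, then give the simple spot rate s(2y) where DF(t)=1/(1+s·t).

step 1 [0.5y] zero: DF = P = 1989/2000 ≈ 0.994500
step 2 [1y] bond c/2=11/800: DF=(799637/800000 − 11/800·(0.994500))/(1+11/800) = 389/400 ≈ 0.972500
step 3 [1.5y] swap r/2=108/4837: DF=(1 − 108/4837·(0.994500+0.972500))/(1+108/4837) = 1169/1250 ≈ 0.935200
step 4 [2y] zero: DF = P = 9011/10000 ≈ 0.901100
step 5 [2.5y] swap r/2=1084/46949: DF=(1 − 1084/46949·(0.994500+0.972500+0.935200+0.901100))/(1+1084/46949) = 2229/2500 ≈ 0.891600

1 1/2 1989/2000
2 1 389/400
3 3/2 1169/1250
4 2 9011/10000
5 5/2 2229/2500
s(2y) = (1/(9011/10000) − 1)/(2) = 989/18022 ≈ 5.4877%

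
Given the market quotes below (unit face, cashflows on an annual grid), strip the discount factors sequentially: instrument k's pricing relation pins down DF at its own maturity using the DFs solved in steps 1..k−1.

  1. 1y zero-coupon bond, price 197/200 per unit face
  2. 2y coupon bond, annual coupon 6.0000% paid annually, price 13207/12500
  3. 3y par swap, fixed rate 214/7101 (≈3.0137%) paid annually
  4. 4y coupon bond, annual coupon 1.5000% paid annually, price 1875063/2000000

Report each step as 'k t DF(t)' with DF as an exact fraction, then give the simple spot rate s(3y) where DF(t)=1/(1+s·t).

step 1 [1y] zero: DF = P = 197/200 ≈ 0.985000
step 2 [2y] bond c/1=3/50: DF=(13207/12500 − 3/50·(0.985000))/(1+3/50) = 941/1000 ≈ 0.941000
step 3 [3y] swap r/1=214/7101: DF=(1 − 214/7101·(0.985000+0.941000))/(1+214/7101) = 1143/1250 ≈ 0.914400
step 4 [4y] bond c/1=3/200: DF=(1875063/2000000 − 3/200·(0.985000+0.941000+0.914400))/(1+3/200) = 8817/10000 ≈ 0.881700

1 1 197/200
2 2 941/1000
3 3 1143/1250
4 4 8817/10000
s(3y) = (1/(1143/1250) − 1)/(3) = 107/3429 ≈ 3.1204%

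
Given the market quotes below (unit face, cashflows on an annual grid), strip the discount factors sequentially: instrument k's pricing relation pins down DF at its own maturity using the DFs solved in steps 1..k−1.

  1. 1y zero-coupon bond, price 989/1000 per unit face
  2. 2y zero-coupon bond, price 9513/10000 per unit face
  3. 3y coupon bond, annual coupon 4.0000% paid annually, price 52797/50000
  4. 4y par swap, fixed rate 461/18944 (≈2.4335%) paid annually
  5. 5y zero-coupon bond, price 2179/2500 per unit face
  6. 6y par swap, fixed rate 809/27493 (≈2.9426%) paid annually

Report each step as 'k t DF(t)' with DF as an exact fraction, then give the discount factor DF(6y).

1 1 989/1000
2 2 9513/10000
3 3 9407/10000
4 4 4539/5000
5 5 2179/2500
6 6 4191/5000
DF(6y) = 4191/5000 ≈ 0.838200

step 1 [1y] zero: DF = P = 989/1000 ≈ 0.989000
step 2 [2y] zero: DF = P = 9513/10000 ≈ 0.951300
step 3 [3y] bond c/1=1/25: DF=(52797/50000 − 1/25·(0.989000+0.951300))/(1+1/25) = 9407/10000 ≈ 0.940700
step 4 [4y] swap r/1=461/18944: DF=(1 − 461/18944·(0.989000+0.951300+0.940700))/(1+461/18944) = 4539/5000 ≈ 0.907800
step 5 [5y] zero: DF = P = 2179/2500 ≈ 0.871600
step 6 [6y] swap r/1=809/27493: DF=(1 − 809/27493·(0.989000+0.951300+0.940700+0.907800+0.871600))/(1+809/27493) = 4191/5000 ≈ 0.838200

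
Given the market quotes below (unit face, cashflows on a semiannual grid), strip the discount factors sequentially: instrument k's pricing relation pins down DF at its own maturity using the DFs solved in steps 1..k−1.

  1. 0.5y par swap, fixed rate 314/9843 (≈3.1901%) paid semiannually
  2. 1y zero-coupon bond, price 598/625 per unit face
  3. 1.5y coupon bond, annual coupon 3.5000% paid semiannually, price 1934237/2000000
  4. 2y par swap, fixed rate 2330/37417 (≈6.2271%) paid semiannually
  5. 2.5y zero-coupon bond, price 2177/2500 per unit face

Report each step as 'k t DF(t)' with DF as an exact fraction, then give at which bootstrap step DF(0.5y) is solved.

1 1/2 9843/10000
2 1 598/625
3 3/2 9171/10000
4 2 1767/2000
5 5/2 2177/2500
DF(0.5y) is solved at step 1

step 1 [0.5y] swap r/2=157/9843: DF=(1 − 157/9843·(0))/(1+157/9843) = 9843/10000 ≈ 0.984300
step 2 [1y] zero: DF = P = 598/625 ≈ 0.956800
step 3 [1.5y] bond c/2=7/400: DF=(1934237/2000000 − 7/400·(0.984300+0.956800))/(1+7/400) = 9171/10000 ≈ 0.917100
step 4 [2y] swap r/2=1165/37417: DF=(1 − 1165/37417·(0.984300+0.956800+0.917100))/(1+1165/37417) = 1767/2000 ≈ 0.883500
step 5 [2.5y] zero: DF = P = 2177/2500 ≈ 0.870800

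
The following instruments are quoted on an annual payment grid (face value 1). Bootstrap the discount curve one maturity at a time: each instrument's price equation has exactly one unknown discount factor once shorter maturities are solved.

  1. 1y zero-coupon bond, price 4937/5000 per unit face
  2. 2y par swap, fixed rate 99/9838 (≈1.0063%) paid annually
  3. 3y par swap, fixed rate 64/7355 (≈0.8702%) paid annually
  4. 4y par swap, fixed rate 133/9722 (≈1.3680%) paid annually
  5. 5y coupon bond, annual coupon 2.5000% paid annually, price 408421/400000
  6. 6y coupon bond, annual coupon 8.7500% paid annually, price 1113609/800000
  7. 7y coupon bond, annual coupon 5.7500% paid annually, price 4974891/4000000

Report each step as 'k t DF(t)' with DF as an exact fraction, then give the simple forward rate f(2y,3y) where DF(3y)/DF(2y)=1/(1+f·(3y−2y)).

1 1 4937/5000
2 2 4901/5000
3 3 609/625
4 4 2367/2500
5 5 9013/10000
6 6 4473/5000
7 7 867/1000
f(2y,3y) = ((4901/5000)/(609/625) − 1)/(1) = 1/168 ≈ 0.5952%

step 1 [1y] zero: DF = P = 4937/5000 ≈ 0.987400
step 2 [2y] swap r/1=99/9838: DF=(1 − 99/9838·(0.987400))/(1+99/9838) = 4901/5000 ≈ 0.980200
step 3 [3y] swap r/1=64/7355: DF=(1 − 64/7355·(0.987400+0.980200))/(1+64/7355) = 609/625 ≈ 0.974400
step 4 [4y] swap r/1=133/9722: DF=(1 − 133/9722·(0.987400+0.980200+0.974400))/(1+133/9722) = 2367/2500 ≈ 0.946800
step 5 [5y] bond c/1=1/40: DF=(408421/400000 − 1/40·(0.987400+0.980200+0.974400+0.946800))/(1+1/40) = 9013/10000 ≈ 0.901300
step 6 [6y] bond c/1=7/80: DF=(1113609/800000 − 7/80·(0.987400+0.980200+0.974400+0.946800+0.901300))/(1+7/80) = 4473/5000 ≈ 0.894600
step 7 [7y] bond c/1=23/400: DF=(4974891/4000000 − 23/400·(0.987400+0.980200+0.974400+0.946800+0.901300+0.894600))/(1+23/400) = 867/1000 ≈ 0.867000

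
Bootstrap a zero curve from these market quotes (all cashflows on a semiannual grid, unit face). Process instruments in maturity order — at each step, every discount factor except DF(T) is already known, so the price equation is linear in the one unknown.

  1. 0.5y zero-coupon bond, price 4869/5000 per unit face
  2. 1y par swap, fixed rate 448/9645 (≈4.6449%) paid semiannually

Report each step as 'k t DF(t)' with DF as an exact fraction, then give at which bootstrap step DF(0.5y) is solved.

1 1/2 4869/5000
2 1 597/625
DF(0.5y) is solved at step 1

step 1 [0.5y] zero: DF = P = 4869/5000 ≈ 0.973800
step 2 [1y] swap r/2=224/9645: DF=(1 − 224/9645·(0.973800))/(1+224/9645) = 597/625 ≈ 0.955200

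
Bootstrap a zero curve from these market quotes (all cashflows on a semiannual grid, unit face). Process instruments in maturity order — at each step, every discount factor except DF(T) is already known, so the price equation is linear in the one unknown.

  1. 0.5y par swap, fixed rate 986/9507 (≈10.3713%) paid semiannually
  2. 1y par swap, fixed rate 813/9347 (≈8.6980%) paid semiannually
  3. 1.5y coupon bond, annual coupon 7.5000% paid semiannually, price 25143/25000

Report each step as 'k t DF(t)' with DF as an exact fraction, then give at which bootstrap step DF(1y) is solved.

step 1 [0.5y] swap r/2=493/9507: DF=(1 − 493/9507·(0))/(1+493/9507) = 9507/10000 ≈ 0.950700
step 2 [1y] swap r/2=813/18694: DF=(1 − 813/18694·(0.950700))/(1+813/18694) = 9187/10000 ≈ 0.918700
step 3 [1.5y] bond c/2=3/80: DF=(25143/25000 − 3/80·(0.950700+0.918700))/(1+3/80) = 4509/5000 ≈ 0.901800

1 1/2 9507/10000
2 1 9187/10000
3 3/2 4509/5000
DF(1y) is solved at step 2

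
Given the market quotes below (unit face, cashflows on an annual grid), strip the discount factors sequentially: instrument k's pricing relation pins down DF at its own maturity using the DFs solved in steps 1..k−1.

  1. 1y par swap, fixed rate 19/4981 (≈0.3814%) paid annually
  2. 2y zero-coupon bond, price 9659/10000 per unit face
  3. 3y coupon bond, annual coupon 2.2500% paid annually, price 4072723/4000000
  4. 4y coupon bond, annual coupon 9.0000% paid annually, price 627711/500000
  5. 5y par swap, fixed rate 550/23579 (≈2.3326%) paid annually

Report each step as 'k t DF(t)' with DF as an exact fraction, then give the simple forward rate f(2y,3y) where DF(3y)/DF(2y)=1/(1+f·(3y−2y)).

step 1 [1y] swap r/1=19/4981: DF=(1 − 19/4981·(0))/(1+19/4981) = 4981/5000 ≈ 0.996200
step 2 [2y] zero: DF = P = 9659/10000 ≈ 0.965900
step 3 [3y] bond c/1=9/400: DF=(4072723/4000000 − 9/400·(0.996200+0.965900))/(1+9/400) = 4763/5000 ≈ 0.952600
step 4 [4y] bond c/1=9/100: DF=(627711/500000 − 9/100·(0.996200+0.965900+0.952600))/(1+9/100) = 9111/10000 ≈ 0.911100
step 5 [5y] swap r/1=550/23579: DF=(1 − 550/23579·(0.996200+0.965900+0.952600+0.911100))/(1+550/23579) = 89/100 ≈ 0.890000

1 1 4981/5000
2 2 9659/10000
3 3 4763/5000
4 4 9111/10000
5 5 89/100
f(2y,3y) = ((9659/10000)/(4763/5000) − 1)/(1) = 133/9526 ≈ 1.3962%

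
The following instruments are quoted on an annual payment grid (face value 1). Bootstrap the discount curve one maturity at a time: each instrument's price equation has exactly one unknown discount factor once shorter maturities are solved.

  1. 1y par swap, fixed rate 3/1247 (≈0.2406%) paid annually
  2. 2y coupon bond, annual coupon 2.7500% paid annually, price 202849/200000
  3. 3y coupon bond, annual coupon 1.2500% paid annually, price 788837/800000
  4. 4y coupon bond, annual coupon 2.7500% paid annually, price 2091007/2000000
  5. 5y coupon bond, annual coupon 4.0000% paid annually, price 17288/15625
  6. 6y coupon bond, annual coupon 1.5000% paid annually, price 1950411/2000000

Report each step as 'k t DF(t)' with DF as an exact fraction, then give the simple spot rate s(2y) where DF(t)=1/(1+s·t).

step 1 [1y] swap r/1=3/1247: DF=(1 − 3/1247·(0))/(1+3/1247) = 1247/1250 ≈ 0.997600
step 2 [2y] bond c/1=11/400: DF=(202849/200000 − 11/400·(0.997600))/(1+11/400) = 2401/2500 ≈ 0.960400
step 3 [3y] bond c/1=1/80: DF=(788837/800000 − 1/80·(0.997600+0.960400))/(1+1/80) = 9497/10000 ≈ 0.949700
step 4 [4y] bond c/1=11/400: DF=(2091007/2000000 − 11/400·(0.997600+0.960400+0.949700))/(1+11/400) = 9397/10000 ≈ 0.939700
step 5 [5y] bond c/1=1/25: DF=(17288/15625 − 1/25·(0.997600+0.960400+0.949700+0.939700))/(1+1/25) = 9159/10000 ≈ 0.915900
step 6 [6y] bond c/1=3/200: DF=(1950411/2000000 − 3/200·(0.997600+0.960400+0.949700+0.939700+0.915900))/(1+3/200) = 1113/1250 ≈ 0.890400

1 1 1247/1250
2 2 2401/2500
3 3 9497/10000
4 4 9397/10000
5 5 9159/10000
6 6 1113/1250
s(2y) = (1/(2401/2500) − 1)/(2) = 99/4802 ≈ 2.0616%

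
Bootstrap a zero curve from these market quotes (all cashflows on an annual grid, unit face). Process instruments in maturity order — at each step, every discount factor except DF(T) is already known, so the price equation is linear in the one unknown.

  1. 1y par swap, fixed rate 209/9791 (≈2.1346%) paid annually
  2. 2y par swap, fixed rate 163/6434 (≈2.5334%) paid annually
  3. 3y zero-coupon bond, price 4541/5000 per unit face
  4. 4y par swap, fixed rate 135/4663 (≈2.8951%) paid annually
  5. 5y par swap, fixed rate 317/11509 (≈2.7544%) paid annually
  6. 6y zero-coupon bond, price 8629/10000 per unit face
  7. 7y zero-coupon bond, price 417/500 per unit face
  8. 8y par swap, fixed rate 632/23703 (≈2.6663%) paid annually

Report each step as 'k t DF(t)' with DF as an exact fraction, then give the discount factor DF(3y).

1 1 9791/10000
2 2 9511/10000
3 3 4541/5000
4 4 223/250
5 5 2183/2500
6 6 8629/10000
7 7 417/500
8 8 1013/1250
DF(3y) = 4541/5000 ≈ 0.908200

step 1 [1y] swap r/1=209/9791: DF=(1 − 209/9791·(0))/(1+209/9791) = 9791/10000 ≈ 0.979100
step 2 [2y] swap r/1=163/6434: DF=(1 − 163/6434·(0.979100))/(1+163/6434) = 9511/10000 ≈ 0.951100
step 3 [3y] zero: DF = P = 4541/5000 ≈ 0.908200
step 4 [4y] swap r/1=135/4663: DF=(1 − 135/4663·(0.979100+0.951100+0.908200))/(1+135/4663) = 223/250 ≈ 0.892000
step 5 [5y] swap r/1=317/11509: DF=(1 − 317/11509·(0.979100+0.951100+0.908200+0.892000))/(1+317/11509) = 2183/2500 ≈ 0.873200
step 6 [6y] zero: DF = P = 8629/10000 ≈ 0.862900
step 7 [7y] zero: DF = P = 417/500 ≈ 0.834000
step 8 [8y] swap r/1=632/23703: DF=(1 − 632/23703·(0.979100+0.951100+0.908200+0.892000+0.873200+0.862900+0.834000))/(1+632/23703) = 1013/1250 ≈ 0.810400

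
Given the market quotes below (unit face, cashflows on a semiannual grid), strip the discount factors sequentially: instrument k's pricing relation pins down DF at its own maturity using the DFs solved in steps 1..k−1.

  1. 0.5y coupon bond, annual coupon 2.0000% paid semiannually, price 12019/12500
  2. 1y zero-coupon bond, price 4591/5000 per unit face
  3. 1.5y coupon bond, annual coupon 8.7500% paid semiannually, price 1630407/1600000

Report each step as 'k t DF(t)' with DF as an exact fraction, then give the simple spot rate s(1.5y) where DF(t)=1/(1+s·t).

1 1/2 119/125
2 1 4591/5000
3 3/2 8979/10000
s(1.5y) = (1/(8979/10000) − 1)/(3/2) = 2042/26937 ≈ 7.5807%

step 1 [0.5y] bond c/2=1/100: DF=(12019/12500 − 1/100·(0))/(1+1/100) = 119/125 ≈ 0.952000
step 2 [1y] zero: DF = P = 4591/5000 ≈ 0.918200
step 3 [1.5y] bond c/2=7/160: DF=(1630407/1600000 − 7/160·(0.952000+0.918200))/(1+7/160) = 8979/10000 ≈ 0.897900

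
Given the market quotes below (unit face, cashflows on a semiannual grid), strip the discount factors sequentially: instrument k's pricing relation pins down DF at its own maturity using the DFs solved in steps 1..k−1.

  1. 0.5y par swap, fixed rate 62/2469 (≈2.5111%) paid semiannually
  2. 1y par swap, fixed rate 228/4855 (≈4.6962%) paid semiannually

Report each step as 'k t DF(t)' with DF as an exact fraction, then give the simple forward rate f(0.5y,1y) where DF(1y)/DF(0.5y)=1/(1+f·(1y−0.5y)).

step 1 [0.5y] swap r/2=31/2469: DF=(1 − 31/2469·(0))/(1+31/2469) = 2469/2500 ≈ 0.987600
step 2 [1y] swap r/2=114/4855: DF=(1 − 114/4855·(0.987600))/(1+114/4855) = 1193/1250 ≈ 0.954400

1 1/2 2469/2500
2 1 1193/1250
f(0.5y,1y) = ((2469/2500)/(1193/1250) − 1)/(1/2) = 83/1193 ≈ 6.9573%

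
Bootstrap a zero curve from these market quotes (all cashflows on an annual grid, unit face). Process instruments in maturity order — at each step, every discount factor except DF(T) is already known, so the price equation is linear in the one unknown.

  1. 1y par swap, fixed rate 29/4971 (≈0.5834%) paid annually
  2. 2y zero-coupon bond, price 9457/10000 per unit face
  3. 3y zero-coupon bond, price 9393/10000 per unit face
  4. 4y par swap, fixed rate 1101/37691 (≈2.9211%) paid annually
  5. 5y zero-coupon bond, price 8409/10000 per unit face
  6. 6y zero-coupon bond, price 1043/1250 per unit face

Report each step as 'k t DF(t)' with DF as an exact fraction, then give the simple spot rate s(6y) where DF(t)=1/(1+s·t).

step 1 [1y] swap r/1=29/4971: DF=(1 − 29/4971·(0))/(1+29/4971) = 4971/5000 ≈ 0.994200
step 2 [2y] zero: DF = P = 9457/10000 ≈ 0.945700
step 3 [3y] zero: DF = P = 9393/10000 ≈ 0.939300
step 4 [4y] swap r/1=1101/37691: DF=(1 − 1101/37691·(0.994200+0.945700+0.939300))/(1+1101/37691) = 8899/10000 ≈ 0.889900
step 5 [5y] zero: DF = P = 8409/10000 ≈ 0.840900
step 6 [6y] zero: DF = P = 1043/1250 ≈ 0.834400

1 1 4971/5000
2 2 9457/10000
3 3 9393/10000
4 4 8899/10000
5 5 8409/10000
6 6 1043/1250
s(6y) = (1/(1043/1250) − 1)/(6) = 69/2086 ≈ 3.3078%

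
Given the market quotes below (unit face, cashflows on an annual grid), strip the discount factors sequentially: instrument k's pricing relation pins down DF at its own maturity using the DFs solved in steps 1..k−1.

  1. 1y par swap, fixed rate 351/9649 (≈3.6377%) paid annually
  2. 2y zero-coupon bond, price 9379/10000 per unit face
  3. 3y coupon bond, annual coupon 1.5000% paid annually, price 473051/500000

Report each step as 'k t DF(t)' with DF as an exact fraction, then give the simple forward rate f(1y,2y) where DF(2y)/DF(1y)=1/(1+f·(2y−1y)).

1 1 9649/10000
2 2 9379/10000
3 3 113/125
f(1y,2y) = ((9649/10000)/(9379/10000) − 1)/(1) = 270/9379 ≈ 2.8788%

step 1 [1y] swap r/1=351/9649: DF=(1 − 351/9649·(0))/(1+351/9649) = 9649/10000 ≈ 0.964900
step 2 [2y] zero: DF = P = 9379/10000 ≈ 0.937900
step 3 [3y] bond c/1=3/200: DF=(473051/500000 − 3/200·(0.964900+0.937900))/(1+3/200) = 113/125 ≈ 0.904000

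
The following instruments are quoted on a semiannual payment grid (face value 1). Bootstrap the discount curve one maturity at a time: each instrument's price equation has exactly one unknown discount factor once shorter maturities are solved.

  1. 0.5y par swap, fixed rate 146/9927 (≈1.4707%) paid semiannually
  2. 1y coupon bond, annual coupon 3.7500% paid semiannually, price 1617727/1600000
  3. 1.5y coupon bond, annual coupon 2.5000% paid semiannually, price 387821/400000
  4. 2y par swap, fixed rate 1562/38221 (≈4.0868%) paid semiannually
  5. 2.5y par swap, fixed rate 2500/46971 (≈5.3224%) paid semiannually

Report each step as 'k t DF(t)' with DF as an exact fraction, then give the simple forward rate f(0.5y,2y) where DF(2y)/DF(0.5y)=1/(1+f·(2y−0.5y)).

1 1/2 9927/10000
2 1 4871/5000
3 3/2 9333/10000
4 2 9219/10000
5 5/2 7/8
f(0.5y,2y) = ((9927/10000)/(9219/10000) − 1)/(3/2) = 472/9219 ≈ 5.1199%

step 1 [0.5y] swap r/2=73/9927: DF=(1 − 73/9927·(0))/(1+73/9927) = 9927/10000 ≈ 0.992700
step 2 [1y] bond c/2=3/160: DF=(1617727/1600000 − 3/160·(0.992700))/(1+3/160) = 4871/5000 ≈ 0.974200
step 3 [1.5y] bond c/2=1/80: DF=(387821/400000 − 1/80·(0.992700+0.974200))/(1+1/80) = 9333/10000 ≈ 0.933300
step 4 [2y] swap r/2=781/38221: DF=(1 − 781/38221·(0.992700+0.974200+0.933300))/(1+781/38221) = 9219/10000 ≈ 0.921900
step 5 [2.5y] swap r/2=1250/46971: DF=(1 − 1250/46971·(0.992700+0.974200+0.933300+0.921900))/(1+1250/46971) = 7/8 ≈ 0.875000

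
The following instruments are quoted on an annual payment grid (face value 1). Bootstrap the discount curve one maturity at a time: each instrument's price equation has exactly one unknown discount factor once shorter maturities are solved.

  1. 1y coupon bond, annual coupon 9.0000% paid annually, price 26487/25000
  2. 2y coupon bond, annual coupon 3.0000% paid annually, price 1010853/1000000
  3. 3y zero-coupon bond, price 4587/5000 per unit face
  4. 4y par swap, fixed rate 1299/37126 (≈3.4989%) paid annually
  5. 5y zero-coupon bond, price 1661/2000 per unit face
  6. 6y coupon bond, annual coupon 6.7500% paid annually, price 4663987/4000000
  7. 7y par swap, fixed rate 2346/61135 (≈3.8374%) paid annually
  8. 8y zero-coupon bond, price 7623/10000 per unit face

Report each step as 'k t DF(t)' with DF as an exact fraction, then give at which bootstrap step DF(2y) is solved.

step 1 [1y] bond c/1=9/100: DF=(26487/25000 − 9/100·(0))/(1+9/100) = 243/250 ≈ 0.972000
step 2 [2y] bond c/1=3/100: DF=(1010853/1000000 − 3/100·(0.972000))/(1+3/100) = 9531/10000 ≈ 0.953100
step 3 [3y] zero: DF = P = 4587/5000 ≈ 0.917400
step 4 [4y] swap r/1=1299/37126: DF=(1 − 1299/37126·(0.972000+0.953100+0.917400))/(1+1299/37126) = 8701/10000 ≈ 0.870100
step 5 [5y] zero: DF = P = 1661/2000 ≈ 0.830500
step 6 [6y] bond c/1=27/400: DF=(4663987/4000000 − 27/400·(0.972000+0.953100+0.917400+0.870100+0.830500))/(1+27/400) = 161/200 ≈ 0.805000
step 7 [7y] swap r/1=2346/61135: DF=(1 − 2346/61135·(0.972000+0.953100+0.917400+0.870100+0.830500+0.805000))/(1+2346/61135) = 3827/5000 ≈ 0.765400
step 8 [8y] zero: DF = P = 7623/10000 ≈ 0.762300

1 1 243/250
2 2 9531/10000
3 3 4587/5000
4 4 8701/10000
5 5 1661/2000
6 6 161/200
7 7 3827/5000
8 8 7623/10000
DF(2y) is solved at step 2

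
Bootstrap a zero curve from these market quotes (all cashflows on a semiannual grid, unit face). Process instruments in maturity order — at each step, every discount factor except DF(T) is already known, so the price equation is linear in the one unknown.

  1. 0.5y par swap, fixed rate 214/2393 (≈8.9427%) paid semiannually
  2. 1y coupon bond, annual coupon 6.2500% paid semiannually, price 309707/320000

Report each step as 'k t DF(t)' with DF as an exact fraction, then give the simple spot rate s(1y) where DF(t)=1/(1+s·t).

1 1/2 2393/2500
2 1 1819/2000
s(1y) = (1/(1819/2000) − 1)/(1) = 181/1819 ≈ 9.9505%

step 1 [0.5y] swap r/2=107/2393: DF=(1 − 107/2393·(0))/(1+107/2393) = 2393/2500 ≈ 0.957200
step 2 [1y] bond c/2=1/32: DF=(309707/320000 − 1/32·(0.957200))/(1+1/32) = 1819/2000 ≈ 0.909500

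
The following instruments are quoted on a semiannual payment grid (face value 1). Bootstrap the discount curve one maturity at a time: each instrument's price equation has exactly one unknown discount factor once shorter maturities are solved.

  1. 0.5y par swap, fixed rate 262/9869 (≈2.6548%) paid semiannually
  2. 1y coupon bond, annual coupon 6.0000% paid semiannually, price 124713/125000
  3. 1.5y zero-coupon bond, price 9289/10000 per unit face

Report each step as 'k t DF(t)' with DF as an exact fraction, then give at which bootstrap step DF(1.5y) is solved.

step 1 [0.5y] swap r/2=131/9869: DF=(1 − 131/9869·(0))/(1+131/9869) = 9869/10000 ≈ 0.986900
step 2 [1y] bond c/2=3/100: DF=(124713/125000 − 3/100·(0.986900))/(1+3/100) = 9399/10000 ≈ 0.939900
step 3 [1.5y] zero: DF = P = 9289/10000 ≈ 0.928900

1 1/2 9869/10000
2 1 9399/10000
3 3/2 9289/10000
DF(1.5y) is solved at step 3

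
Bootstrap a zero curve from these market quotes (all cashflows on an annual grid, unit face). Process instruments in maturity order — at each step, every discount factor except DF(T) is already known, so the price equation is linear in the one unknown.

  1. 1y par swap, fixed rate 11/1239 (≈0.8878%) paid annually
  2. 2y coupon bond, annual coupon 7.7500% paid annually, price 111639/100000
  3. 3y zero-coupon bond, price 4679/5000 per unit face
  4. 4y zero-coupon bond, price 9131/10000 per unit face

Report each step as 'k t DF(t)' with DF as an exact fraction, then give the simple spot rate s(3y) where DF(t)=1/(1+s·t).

step 1 [1y] swap r/1=11/1239: DF=(1 − 11/1239·(0))/(1+11/1239) = 1239/1250 ≈ 0.991200
step 2 [2y] bond c/1=31/400: DF=(111639/100000 − 31/400·(0.991200))/(1+31/400) = 603/625 ≈ 0.964800
step 3 [3y] zero: DF = P = 4679/5000 ≈ 0.935800
step 4 [4y] zero: DF = P = 9131/10000 ≈ 0.913100

1 1 1239/1250
2 2 603/625
3 3 4679/5000
4 4 9131/10000
s(3y) = (1/(4679/5000) − 1)/(3) = 107/4679 ≈ 2.2868%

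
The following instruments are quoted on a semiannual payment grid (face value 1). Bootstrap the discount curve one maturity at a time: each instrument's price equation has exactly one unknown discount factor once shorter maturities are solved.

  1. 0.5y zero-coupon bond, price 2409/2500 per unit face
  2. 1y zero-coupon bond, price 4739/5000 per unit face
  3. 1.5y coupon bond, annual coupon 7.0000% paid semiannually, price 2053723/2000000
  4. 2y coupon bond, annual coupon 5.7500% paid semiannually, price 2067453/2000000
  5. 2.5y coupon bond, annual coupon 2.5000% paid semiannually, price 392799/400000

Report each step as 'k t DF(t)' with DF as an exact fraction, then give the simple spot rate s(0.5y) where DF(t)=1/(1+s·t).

1 1/2 2409/2500
2 1 4739/5000
3 3/2 371/400
4 2 1851/2000
5 5/2 4617/5000
s(0.5y) = (1/(2409/2500) − 1)/(1/2) = 182/2409 ≈ 7.5550%

step 1 [0.5y] zero: DF = P = 2409/2500 ≈ 0.963600
step 2 [1y] zero: DF = P = 4739/5000 ≈ 0.947800
step 3 [1.5y] bond c/2=7/200: DF=(2053723/2000000 − 7/200·(0.963600+0.947800))/(1+7/200) = 371/400 ≈ 0.927500
step 4 [2y] bond c/2=23/800: DF=(2067453/2000000 − 23/800·(0.963600+0.947800+0.927500))/(1+23/800) = 1851/2000 ≈ 0.925500
step 5 [2.5y] bond c/2=1/80: DF=(392799/400000 − 1/80·(0.963600+0.947800+0.927500+0.925500))/(1+1/80) = 4617/5000 ≈ 0.923400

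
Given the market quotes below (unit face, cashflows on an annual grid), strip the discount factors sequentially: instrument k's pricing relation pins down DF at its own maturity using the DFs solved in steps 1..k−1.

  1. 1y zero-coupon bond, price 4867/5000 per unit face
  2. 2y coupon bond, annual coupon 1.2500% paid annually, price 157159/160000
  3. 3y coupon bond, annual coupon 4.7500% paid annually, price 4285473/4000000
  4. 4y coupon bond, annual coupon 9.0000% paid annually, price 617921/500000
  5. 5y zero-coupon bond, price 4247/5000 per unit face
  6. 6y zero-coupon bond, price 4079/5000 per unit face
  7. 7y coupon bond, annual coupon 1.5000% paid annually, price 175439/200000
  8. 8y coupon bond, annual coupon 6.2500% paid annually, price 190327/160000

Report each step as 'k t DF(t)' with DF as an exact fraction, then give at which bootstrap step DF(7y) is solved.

1 1 4867/5000
2 2 9581/10000
3 3 1169/1250
4 4 8971/10000
5 5 4247/5000
6 6 4079/5000
7 7 98/125
8 8 7541/10000
DF(7y) is solved at step 7

step 1 [1y] zero: DF = P = 4867/5000 ≈ 0.973400
step 2 [2y] bond c/1=1/80: DF=(157159/160000 − 1/80·(0.973400))/(1+1/80) = 9581/10000 ≈ 0.958100
step 3 [3y] bond c/1=19/400: DF=(4285473/4000000 − 19/400·(0.973400+0.958100))/(1+19/400) = 1169/1250 ≈ 0.935200
step 4 [4y] bond c/1=9/100: DF=(617921/500000 − 9/100·(0.973400+0.958100+0.935200))/(1+9/100) = 8971/10000 ≈ 0.897100
step 5 [5y] zero: DF = P = 4247/5000 ≈ 0.849400
step 6 [6y] zero: DF = P = 4079/5000 ≈ 0.815800
step 7 [7y] bond c/1=3/200: DF=(175439/200000 − 3/200·(0.973400+0.958100+0.935200+0.897100+0.849400+0.815800))/(1+3/200) = 98/125 ≈ 0.784000
step 8 [8y] bond c/1=1/16: DF=(190327/160000 − 1/16·(0.973400+0.958100+0.935200+0.897100+0.849400+0.815800+0.784000))/(1+1/16) = 7541/10000 ≈ 0.754100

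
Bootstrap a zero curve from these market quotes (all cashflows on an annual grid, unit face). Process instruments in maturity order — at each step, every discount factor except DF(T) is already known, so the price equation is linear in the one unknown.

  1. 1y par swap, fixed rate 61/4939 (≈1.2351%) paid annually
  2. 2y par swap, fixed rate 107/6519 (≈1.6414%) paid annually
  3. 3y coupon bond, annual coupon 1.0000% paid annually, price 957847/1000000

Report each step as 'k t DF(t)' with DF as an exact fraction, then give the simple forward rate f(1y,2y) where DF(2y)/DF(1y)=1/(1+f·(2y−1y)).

1 1 4939/5000
2 2 9679/10000
3 3 929/1000
f(1y,2y) = ((4939/5000)/(9679/10000) − 1)/(1) = 199/9679 ≈ 2.0560%

step 1 [1y] swap r/1=61/4939: DF=(1 − 61/4939·(0))/(1+61/4939) = 4939/5000 ≈ 0.987800
step 2 [2y] swap r/1=107/6519: DF=(1 − 107/6519·(0.987800))/(1+107/6519) = 9679/10000 ≈ 0.967900
step 3 [3y] bond c/1=1/100: DF=(957847/1000000 − 1/100·(0.987800+0.967900))/(1+1/100) = 929/1000 ≈ 0.929000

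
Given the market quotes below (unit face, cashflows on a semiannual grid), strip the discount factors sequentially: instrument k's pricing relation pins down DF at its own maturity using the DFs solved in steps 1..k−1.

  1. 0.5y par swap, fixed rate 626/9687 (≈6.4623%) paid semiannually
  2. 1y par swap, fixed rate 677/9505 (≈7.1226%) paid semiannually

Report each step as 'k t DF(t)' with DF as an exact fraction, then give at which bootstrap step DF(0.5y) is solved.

1 1/2 9687/10000
2 1 9323/10000
DF(0.5y) is solved at step 1

step 1 [0.5y] swap r/2=313/9687: DF=(1 − 313/9687·(0))/(1+313/9687) = 9687/10000 ≈ 0.968700
step 2 [1y] swap r/2=677/19010: DF=(1 − 677/19010·(0.968700))/(1+677/19010) = 9323/10000 ≈ 0.932300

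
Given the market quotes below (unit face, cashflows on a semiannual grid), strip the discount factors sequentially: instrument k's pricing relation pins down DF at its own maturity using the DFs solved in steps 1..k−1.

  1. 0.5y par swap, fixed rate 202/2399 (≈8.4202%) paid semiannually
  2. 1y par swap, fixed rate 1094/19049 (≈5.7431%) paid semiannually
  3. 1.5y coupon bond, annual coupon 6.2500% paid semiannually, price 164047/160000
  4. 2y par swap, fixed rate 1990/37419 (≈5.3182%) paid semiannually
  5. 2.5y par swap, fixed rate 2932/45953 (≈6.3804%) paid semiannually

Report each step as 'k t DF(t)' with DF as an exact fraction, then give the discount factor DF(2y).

step 1 [0.5y] swap r/2=101/2399: DF=(1 − 101/2399·(0))/(1+101/2399) = 2399/2500 ≈ 0.959600
step 2 [1y] swap r/2=547/19049: DF=(1 − 547/19049·(0.959600))/(1+547/19049) = 9453/10000 ≈ 0.945300
step 3 [1.5y] bond c/2=1/32: DF=(164047/160000 − 1/32·(0.959600+0.945300))/(1+1/32) = 1873/2000 ≈ 0.936500
step 4 [2y] swap r/2=995/37419: DF=(1 − 995/37419·(0.959600+0.945300+0.936500))/(1+995/37419) = 1801/2000 ≈ 0.900500
step 5 [2.5y] swap r/2=1466/45953: DF=(1 − 1466/45953·(0.959600+0.945300+0.936500+0.900500))/(1+1466/45953) = 4267/5000 ≈ 0.853400

1 1/2 2399/2500
2 1 9453/10000
3 3/2 1873/2000
4 2 1801/2000
5 5/2 4267/5000
DF(2y) = 1801/2000 ≈ 0.900500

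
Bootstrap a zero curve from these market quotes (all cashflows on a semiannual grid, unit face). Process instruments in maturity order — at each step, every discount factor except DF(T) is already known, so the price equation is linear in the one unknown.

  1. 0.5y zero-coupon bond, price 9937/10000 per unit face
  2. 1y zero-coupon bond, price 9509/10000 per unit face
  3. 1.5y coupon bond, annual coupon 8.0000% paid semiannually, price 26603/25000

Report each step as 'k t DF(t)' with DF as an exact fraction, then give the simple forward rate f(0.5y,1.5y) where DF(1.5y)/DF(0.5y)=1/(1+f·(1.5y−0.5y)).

step 1 [0.5y] zero: DF = P = 9937/10000 ≈ 0.993700
step 2 [1y] zero: DF = P = 9509/10000 ≈ 0.950900
step 3 [1.5y] bond c/2=1/25: DF=(26603/25000 − 1/25·(0.993700+0.950900))/(1+1/25) = 2371/2500 ≈ 0.948400

1 1/2 9937/10000
2 1 9509/10000
3 3/2 2371/2500
f(0.5y,1.5y) = ((9937/10000)/(2371/2500) − 1)/(1) = 453/9484 ≈ 4.7765%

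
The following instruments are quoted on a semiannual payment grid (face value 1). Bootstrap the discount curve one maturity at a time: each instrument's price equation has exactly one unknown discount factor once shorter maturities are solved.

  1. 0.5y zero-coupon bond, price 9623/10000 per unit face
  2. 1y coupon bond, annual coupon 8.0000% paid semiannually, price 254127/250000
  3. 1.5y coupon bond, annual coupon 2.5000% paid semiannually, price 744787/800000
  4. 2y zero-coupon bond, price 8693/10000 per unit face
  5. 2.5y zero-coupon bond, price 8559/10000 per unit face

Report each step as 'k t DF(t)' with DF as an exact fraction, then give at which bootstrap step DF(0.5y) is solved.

step 1 [0.5y] zero: DF = P = 9623/10000 ≈ 0.962300
step 2 [1y] bond c/2=1/25: DF=(254127/250000 − 1/25·(0.962300))/(1+1/25) = 2351/2500 ≈ 0.940400
step 3 [1.5y] bond c/2=1/80: DF=(744787/800000 − 1/80·(0.962300+0.940400))/(1+1/80) = 112/125 ≈ 0.896000
step 4 [2y] zero: DF = P = 8693/10000 ≈ 0.869300
step 5 [2.5y] zero: DF = P = 8559/10000 ≈ 0.855900

1 1/2 9623/10000
2 1 2351/2500
3 3/2 112/125
4 2 8693/10000
5 5/2 8559/10000
DF(0.5y) is solved at step 1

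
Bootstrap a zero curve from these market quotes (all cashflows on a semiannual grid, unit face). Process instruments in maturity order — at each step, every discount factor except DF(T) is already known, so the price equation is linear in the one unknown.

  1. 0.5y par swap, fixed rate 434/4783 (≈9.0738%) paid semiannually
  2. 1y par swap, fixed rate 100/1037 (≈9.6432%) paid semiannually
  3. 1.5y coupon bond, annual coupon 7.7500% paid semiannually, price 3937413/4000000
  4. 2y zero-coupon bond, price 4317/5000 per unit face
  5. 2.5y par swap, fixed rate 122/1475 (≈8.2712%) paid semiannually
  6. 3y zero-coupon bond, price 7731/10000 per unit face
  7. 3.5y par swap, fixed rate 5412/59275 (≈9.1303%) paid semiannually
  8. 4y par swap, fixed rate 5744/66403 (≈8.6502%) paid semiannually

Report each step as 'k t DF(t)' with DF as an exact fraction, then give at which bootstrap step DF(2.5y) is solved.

1 1/2 4783/5000
2 1 91/100
3 3/2 439/500
4 2 4317/5000
5 5/2 817/1000
6 3 7731/10000
7 7/2 3647/5000
8 4 891/1250
DF(2.5y) is solved at step 5

step 1 [0.5y] swap r/2=217/4783: DF=(1 − 217/4783·(0))/(1+217/4783) = 4783/5000 ≈ 0.956600
step 2 [1y] swap r/2=50/1037: DF=(1 − 50/1037·(0.956600))/(1+50/1037) = 91/100 ≈ 0.910000
step 3 [1.5y] bond c/2=31/800: DF=(3937413/4000000 − 31/800·(0.956600+0.910000))/(1+31/800) = 439/500 ≈ 0.878000
step 4 [2y] zero: DF = P = 4317/5000 ≈ 0.863400
step 5 [2.5y] swap r/2=61/1475: DF=(1 − 61/1475·(0.956600+0.910000+0.878000+0.863400))/(1+61/1475) = 817/1000 ≈ 0.817000
step 6 [3y] zero: DF = P = 7731/10000 ≈ 0.773100
step 7 [3.5y] swap r/2=2706/59275: DF=(1 − 2706/59275·(0.956600+0.910000+0.878000+0.863400+0.817000+0.773100))/(1+2706/59275) = 3647/5000 ≈ 0.729400
step 8 [4y] swap r/2=2872/66403: DF=(1 − 2872/66403·(0.956600+0.910000+0.878000+0.863400+0.817000+0.773100+0.729400))/(1+2872/66403) = 891/1250 ≈ 0.712800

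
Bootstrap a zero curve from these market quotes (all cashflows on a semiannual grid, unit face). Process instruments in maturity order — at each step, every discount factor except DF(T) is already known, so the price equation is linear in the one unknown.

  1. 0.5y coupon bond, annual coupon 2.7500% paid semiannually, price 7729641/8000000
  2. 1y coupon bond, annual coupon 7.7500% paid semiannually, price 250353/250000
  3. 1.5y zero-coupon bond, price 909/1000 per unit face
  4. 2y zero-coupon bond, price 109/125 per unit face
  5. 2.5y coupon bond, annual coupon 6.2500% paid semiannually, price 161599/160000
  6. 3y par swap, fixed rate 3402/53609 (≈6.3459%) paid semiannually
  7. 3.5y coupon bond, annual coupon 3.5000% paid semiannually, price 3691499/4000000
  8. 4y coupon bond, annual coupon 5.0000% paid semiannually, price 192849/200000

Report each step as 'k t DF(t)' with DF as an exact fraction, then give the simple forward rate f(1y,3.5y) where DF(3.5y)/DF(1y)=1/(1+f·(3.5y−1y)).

step 1 [0.5y] bond c/2=11/800: DF=(7729641/8000000 − 11/800·(0))/(1+11/800) = 9531/10000 ≈ 0.953100
step 2 [1y] bond c/2=31/800: DF=(250353/250000 − 31/800·(0.953100))/(1+31/800) = 1857/2000 ≈ 0.928500
step 3 [1.5y] zero: DF = P = 909/1000 ≈ 0.909000
step 4 [2y] zero: DF = P = 109/125 ≈ 0.872000
step 5 [2.5y] bond c/2=1/32: DF=(161599/160000 − 1/32·(0.953100+0.928500+0.909000+0.872000))/(1+1/32) = 2171/2500 ≈ 0.868400
step 6 [3y] swap r/2=1701/53609: DF=(1 − 1701/53609·(0.953100+0.928500+0.909000+0.872000+0.868400))/(1+1701/53609) = 8299/10000 ≈ 0.829900
step 7 [3.5y] bond c/2=7/400: DF=(3691499/4000000 − 7/400·(0.953100+0.928500+0.909000+0.872000+0.868400+0.829900))/(1+7/400) = 2037/2500 ≈ 0.814800
step 8 [4y] bond c/2=1/40: DF=(192849/200000 − 1/40·(0.953100+0.928500+0.909000+0.872000+0.868400+0.829900+0.814800))/(1+1/40) = 7901/10000 ≈ 0.790100

1 1/2 9531/10000
2 1 1857/2000
3 3/2 909/1000
4 2 109/125
5 5/2 2171/2500
6 3 8299/10000
7 7/2 2037/2500
8 4 7901/10000
f(1y,3.5y) = ((1857/2000)/(2037/2500) − 1)/(5/2) = 379/6790 ≈ 5.5817%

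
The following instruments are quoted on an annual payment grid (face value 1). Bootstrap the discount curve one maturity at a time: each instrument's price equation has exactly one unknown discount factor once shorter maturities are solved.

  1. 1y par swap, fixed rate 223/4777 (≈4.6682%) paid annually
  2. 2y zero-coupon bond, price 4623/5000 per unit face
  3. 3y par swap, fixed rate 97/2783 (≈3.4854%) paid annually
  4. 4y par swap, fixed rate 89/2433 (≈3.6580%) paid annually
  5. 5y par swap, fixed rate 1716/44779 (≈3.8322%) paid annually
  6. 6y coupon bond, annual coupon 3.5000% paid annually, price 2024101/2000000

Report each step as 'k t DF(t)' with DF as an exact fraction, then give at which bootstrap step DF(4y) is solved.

step 1 [1y] swap r/1=223/4777: DF=(1 − 223/4777·(0))/(1+223/4777) = 4777/5000 ≈ 0.955400
step 2 [2y] zero: DF = P = 4623/5000 ≈ 0.924600
step 3 [3y] swap r/1=97/2783: DF=(1 − 97/2783·(0.955400+0.924600))/(1+97/2783) = 903/1000 ≈ 0.903000
step 4 [4y] swap r/1=89/2433: DF=(1 − 89/2433·(0.955400+0.924600+0.903000))/(1+89/2433) = 1733/2000 ≈ 0.866500
step 5 [5y] swap r/1=1716/44779: DF=(1 − 1716/44779·(0.955400+0.924600+0.903000+0.866500))/(1+1716/44779) = 2071/2500 ≈ 0.828400
step 6 [6y] bond c/1=7/200: DF=(2024101/2000000 − 7/200·(0.955400+0.924600+0.903000+0.866500+0.828400))/(1+7/200) = 1033/1250 ≈ 0.826400

1 1 4777/5000
2 2 4623/5000
3 3 903/1000
4 4 1733/2000
5 5 2071/2500
6 6 1033/1250
DF(4y) is solved at step 4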